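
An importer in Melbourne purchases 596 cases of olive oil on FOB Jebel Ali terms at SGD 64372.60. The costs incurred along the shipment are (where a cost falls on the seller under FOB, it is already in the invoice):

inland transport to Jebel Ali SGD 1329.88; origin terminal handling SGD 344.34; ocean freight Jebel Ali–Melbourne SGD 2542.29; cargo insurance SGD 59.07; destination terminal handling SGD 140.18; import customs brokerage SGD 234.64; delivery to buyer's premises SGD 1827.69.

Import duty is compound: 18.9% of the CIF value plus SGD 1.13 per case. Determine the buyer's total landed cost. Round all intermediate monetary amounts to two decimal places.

Total landed cost: SGD 82508.03

FOB: the seller bears costs until goods are on board at the origin port; the buyer bears freight, insurance and all costs thereafter.
Already in the invoice (seller's account under FOB): inland to port, origin terminal — exclude.
CIF value = FOB price + freight + insurance = 64372.60 + 2542.29 + 59.07 = 66973.96
Ad valorem component: 66973.96 × 18.9% = 12658.08
Specific component: 596 × 1.13 = 673.48
Import duty = 12658.08 + 673.48 = 13331.56
Buyer bears: freight 2542.29 + insurance 59.07 + destination terminal 140.18 + brokerage 234.64 + delivery 1827.69 + duty 13331.56 = 18135.43
Landed cost = invoice 64372.60 + 18135.43 = 82508.03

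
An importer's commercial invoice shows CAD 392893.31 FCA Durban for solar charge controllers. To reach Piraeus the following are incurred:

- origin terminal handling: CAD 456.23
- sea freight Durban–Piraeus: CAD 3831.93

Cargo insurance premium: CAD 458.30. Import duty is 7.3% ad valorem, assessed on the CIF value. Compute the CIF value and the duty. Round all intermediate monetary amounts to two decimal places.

CIF value: CAD 397639.77; import duty: CAD 29027.70

CIF = FCA price + pre-shipment costs + freight + insurance
CIF = 392893.31 + 456.23 + 3831.93 + 458.30 = 397639.77
Import duty = 397639.77 × 7.3% = 29027.70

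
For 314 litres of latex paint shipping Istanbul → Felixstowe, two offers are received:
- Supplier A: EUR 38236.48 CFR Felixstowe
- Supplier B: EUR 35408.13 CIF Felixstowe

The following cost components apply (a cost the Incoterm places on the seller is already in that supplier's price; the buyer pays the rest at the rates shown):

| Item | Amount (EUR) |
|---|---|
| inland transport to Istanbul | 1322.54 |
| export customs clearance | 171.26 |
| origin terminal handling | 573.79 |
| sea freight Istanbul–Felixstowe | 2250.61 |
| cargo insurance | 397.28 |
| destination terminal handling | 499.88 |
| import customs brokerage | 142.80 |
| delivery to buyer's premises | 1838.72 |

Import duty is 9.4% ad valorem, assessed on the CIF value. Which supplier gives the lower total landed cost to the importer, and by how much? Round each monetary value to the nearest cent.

Supplier B is cheaper by EUR 3528.84

Supplier A (CFR):
CIF value = CFR price + insurance = 38236.48 + 397.28 = 38633.76
Import duty = 38633.76 × 9.4% = 3631.57
Buyer bears (A): 397.28 + 499.88 + 142.80 + 1838.72 = 2878.68
Landed cost (A) = invoice 38236.48 + 2878.68 + duty 3631.57 = 44746.73
Supplier B (CIF):
The CIF price already equals the CIF value: 35408.13
Import duty = 35408.13 × 9.4% = 3328.36
Buyer bears (B): 499.88 + 142.80 + 1838.72 = 2481.40
Landed cost (B) = invoice 35408.13 + 2481.40 + duty 3328.36 = 41217.89
Difference = |44746.73 − 41217.89| = 3528.84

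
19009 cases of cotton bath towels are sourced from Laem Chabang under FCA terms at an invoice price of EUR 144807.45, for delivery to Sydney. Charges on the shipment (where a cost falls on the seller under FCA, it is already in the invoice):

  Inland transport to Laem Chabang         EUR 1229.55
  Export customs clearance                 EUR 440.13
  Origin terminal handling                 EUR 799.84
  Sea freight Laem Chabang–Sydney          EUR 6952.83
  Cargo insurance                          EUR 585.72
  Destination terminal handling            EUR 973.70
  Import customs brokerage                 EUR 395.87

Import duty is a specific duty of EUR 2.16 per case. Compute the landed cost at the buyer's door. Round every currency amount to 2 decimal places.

FCA: the seller delivers export-cleared goods to the carrier; the buyer bears costs from that point.
Already in the invoice (seller's account under FCA): inland to port, export clearance — exclude.
CIF value = FCA price + origin terminal + freight + insurance = 144807.45 + 799.84 + 6952.83 + 585.72 = 153145.84
Import duty = 19009 × 2.16 = 41059.44
Buyer bears: origin terminal 799.84 + freight 6952.83 + insurance 585.72 + destination terminal 973.70 + brokerage 395.87 + duty 41059.44 = 50767.40
Landed cost = invoice 144807.45 + 50767.40 = 195574.85

Total landed cost: EUR 195574.85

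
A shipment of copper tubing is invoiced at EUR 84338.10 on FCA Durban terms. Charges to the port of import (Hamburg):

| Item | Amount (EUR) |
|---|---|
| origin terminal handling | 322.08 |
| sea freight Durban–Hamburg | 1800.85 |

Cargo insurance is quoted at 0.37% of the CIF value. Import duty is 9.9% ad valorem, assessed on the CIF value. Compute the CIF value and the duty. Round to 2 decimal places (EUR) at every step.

Let C be the CIF value. C = FCA price + pre-shipment costs + freight + 0.37% × C
C − 0.37% × C = 84338.10 + 322.08 + 1800.85
0.9963 × C = 86461.03
C = 86461.03 / 0.9963 = 86782.12
Insurance premium = 0.37% × 86782.12 = 321.09
Import duty = 86782.12 × 9.9% = 8591.43

CIF value: EUR 86782.12; import duty: EUR 8591.43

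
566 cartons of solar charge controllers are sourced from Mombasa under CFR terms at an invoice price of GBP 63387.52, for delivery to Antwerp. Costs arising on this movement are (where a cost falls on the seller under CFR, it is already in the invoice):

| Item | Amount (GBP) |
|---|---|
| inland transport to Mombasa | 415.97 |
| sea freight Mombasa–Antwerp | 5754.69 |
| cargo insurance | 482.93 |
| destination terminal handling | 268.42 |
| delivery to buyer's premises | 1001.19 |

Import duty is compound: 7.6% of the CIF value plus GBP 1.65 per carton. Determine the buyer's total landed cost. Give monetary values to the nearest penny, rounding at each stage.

CFR: the seller pays costs through ocean freight to the destination port, but not insurance.
Already in the invoice (seller's account under CFR): inland to port, freight — exclude.
CIF value = CFR price + insurance = 63387.52 + 482.93 = 63870.45
Ad valorem component: 63870.45 × 7.6% = 4854.15
Specific component: 566 × 1.65 = 933.90
Import duty = 4854.15 + 933.90 = 5788.05
Buyer bears: insurance 482.93 + destination terminal 268.42 + delivery 1001.19 + duty 5788.05 = 7540.59
Landed cost = invoice 63387.52 + 7540.59 = 70928.11

Total landed cost: GBP 70928.11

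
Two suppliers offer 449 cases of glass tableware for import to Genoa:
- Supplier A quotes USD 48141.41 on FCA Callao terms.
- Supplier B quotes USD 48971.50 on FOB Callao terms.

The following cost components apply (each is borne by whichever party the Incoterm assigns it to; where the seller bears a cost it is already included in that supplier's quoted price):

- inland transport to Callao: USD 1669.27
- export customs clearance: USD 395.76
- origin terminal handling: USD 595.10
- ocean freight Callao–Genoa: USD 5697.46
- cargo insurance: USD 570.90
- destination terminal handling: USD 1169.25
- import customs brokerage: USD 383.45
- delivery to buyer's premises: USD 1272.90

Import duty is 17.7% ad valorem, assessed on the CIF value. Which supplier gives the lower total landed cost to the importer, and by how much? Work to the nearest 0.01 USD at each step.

Supplier A (FCA):
CIF value = FCA price + origin terminal + freight + insurance = 48141.41 + 595.10 + 5697.46 + 570.90 = 55004.87
Import duty = 55004.87 × 17.7% = 9735.86
Buyer bears (A): 595.10 + 5697.46 + 570.90 + 1169.25 + 383.45 + 1272.90 = 9689.06
Landed cost (A) = invoice 48141.41 + 9689.06 + duty 9735.86 = 67566.33
Supplier B (FOB):
CIF value = FOB price + freight + insurance = 48971.50 + 5697.46 + 570.90 = 55239.86
Import duty = 55239.86 × 17.7% = 9777.46
Buyer bears (B): 5697.46 + 570.90 + 1169.25 + 383.45 + 1272.90 = 9093.96
Landed cost (B) = invoice 48971.50 + 9093.96 + duty 9777.46 = 67842.92
Difference = |67566.33 − 67842.92| = 276.59

Supplier A is cheaper by USD 276.59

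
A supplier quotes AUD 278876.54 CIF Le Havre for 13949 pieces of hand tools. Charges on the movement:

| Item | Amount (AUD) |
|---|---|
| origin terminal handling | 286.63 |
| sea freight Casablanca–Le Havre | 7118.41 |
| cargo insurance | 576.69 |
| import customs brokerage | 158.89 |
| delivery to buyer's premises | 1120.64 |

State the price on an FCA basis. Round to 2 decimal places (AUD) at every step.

Not relevant to the conversion: delivery, brokerage — on the buyer under both terms; not part of either seller's price.
From CIF to FCA, the seller no longer bears: origin terminal, freight, insurance.
FCA price = 278876.54 − 286.63 − 7118.41 − 576.69 = 270894.81

FCA price: AUD 270894.81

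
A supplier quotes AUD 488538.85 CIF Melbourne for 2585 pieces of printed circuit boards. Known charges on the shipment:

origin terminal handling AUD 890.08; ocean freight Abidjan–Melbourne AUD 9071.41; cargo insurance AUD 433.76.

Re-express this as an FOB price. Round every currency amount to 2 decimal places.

Not relevant to the conversion: origin terminal — on the seller under both CIF and FOB; already in the CIF price and stays in the FOB price.
From CIF to FOB, the seller no longer bears: freight, insurance.
FOB price = 488538.85 − 9071.41 − 433.76 = 479033.68

FOB price: AUD 479033.68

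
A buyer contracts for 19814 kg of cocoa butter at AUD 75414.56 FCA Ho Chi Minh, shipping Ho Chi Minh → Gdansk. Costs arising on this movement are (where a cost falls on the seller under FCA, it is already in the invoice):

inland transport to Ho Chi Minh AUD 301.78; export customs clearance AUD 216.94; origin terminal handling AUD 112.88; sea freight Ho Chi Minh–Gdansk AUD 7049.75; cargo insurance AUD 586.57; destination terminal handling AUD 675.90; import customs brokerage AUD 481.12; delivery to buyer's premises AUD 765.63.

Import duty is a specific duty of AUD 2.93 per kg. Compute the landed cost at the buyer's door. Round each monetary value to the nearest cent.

Total landed cost: AUD 143141.43

FCA: the seller delivers export-cleared goods to the carrier; the buyer bears costs from that point.
Already in the invoice (seller's account under FCA): inland to port, export clearance — exclude.
CIF value = FCA price + origin terminal + freight + insurance = 75414.56 + 112.88 + 7049.75 + 586.57 = 83163.76
Import duty = 19814 × 2.93 = 58055.02
Buyer bears: origin terminal 112.88 + freight 7049.75 + insurance 586.57 + destination terminal 675.90 + brokerage 481.12 + delivery 765.63 + duty 58055.02 = 67726.87
Landed cost = invoice 75414.56 + 67726.87 = 143141.43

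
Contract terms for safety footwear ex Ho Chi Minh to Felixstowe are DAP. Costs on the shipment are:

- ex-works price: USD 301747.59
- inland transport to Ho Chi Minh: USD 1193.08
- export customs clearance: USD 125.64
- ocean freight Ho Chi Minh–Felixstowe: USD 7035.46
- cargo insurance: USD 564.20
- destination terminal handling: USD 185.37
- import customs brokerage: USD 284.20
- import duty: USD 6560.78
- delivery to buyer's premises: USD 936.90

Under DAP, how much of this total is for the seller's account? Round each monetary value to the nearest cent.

DAP: the seller bears all costs to the named destination except import duty and clearance.
Seller's account: goods 301747.59 + inland to port 1193.08 + export clearance 125.64 + freight 7035.46 + insurance 564.20 + destination terminal 185.37 + delivery 936.90 = 311788.24
Buyer's account: brokerage 284.20 + duty 6560.78 = 6844.98

Seller's account: USD 311788.24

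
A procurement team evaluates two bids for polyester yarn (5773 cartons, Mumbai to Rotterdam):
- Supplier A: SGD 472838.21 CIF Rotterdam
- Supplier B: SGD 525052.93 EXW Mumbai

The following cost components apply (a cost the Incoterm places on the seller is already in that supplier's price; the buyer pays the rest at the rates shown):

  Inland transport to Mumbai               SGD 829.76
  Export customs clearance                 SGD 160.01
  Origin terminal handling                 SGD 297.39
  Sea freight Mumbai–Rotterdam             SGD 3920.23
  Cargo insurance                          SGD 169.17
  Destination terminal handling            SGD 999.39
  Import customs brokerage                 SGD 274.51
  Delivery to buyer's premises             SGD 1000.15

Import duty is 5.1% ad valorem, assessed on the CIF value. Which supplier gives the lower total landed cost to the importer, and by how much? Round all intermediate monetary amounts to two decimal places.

Supplier A (CIF):
The CIF price already equals the CIF value: 472838.21
Import duty = 472838.21 × 5.1% = 24114.75
Buyer bears (A): 999.39 + 274.51 + 1000.15 = 2274.05
Landed cost (A) = invoice 472838.21 + 2274.05 + duty 24114.75 = 499227.01
Supplier B (EXW):
CIF value = EXW price + inland to port + export clearance + origin terminal + freight + insurance = 525052.93 + 829.76 + 160.01 + 297.39 + 3920.23 + 169.17 = 530429.49
Import duty = 530429.49 × 5.1% = 27051.90
Buyer bears (B): 829.76 + 160.01 + 297.39 + 3920.23 + 169.17 + 999.39 + 274.51 + 1000.15 = 7650.61
Landed cost (B) = invoice 525052.93 + 7650.61 + duty 27051.90 = 559755.44
Difference = |499227.01 − 559755.44| = 60528.43

Supplier A is cheaper by SGD 60528.43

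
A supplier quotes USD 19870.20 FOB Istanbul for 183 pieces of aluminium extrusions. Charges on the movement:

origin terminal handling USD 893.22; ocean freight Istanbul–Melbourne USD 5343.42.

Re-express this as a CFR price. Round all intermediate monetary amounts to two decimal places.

CFR price: USD 25213.62

Not relevant to the conversion: origin terminal — on the seller under both FOB and CFR; already in the FOB price and stays in the CFR price.
From FOB to CFR, the seller additionally bears: freight.
CFR price = 19870.20 + 5343.42 = 25213.62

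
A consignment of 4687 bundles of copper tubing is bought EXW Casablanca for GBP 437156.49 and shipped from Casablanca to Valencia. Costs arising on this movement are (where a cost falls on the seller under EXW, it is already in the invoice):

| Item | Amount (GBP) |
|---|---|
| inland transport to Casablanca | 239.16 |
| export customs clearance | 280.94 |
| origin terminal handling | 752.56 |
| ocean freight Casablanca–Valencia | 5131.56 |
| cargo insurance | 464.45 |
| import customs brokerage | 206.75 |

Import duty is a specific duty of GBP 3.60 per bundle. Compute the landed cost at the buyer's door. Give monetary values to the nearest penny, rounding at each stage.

Total landed cost: GBP 461105.11

EXW: the seller makes goods available at their premises; the buyer bears all onward costs.
CIF value = EXW price + inland to port + export clearance + origin terminal + freight + insurance = 437156.49 + 239.16 + 280.94 + 752.56 + 5131.56 + 464.45 = 444025.16
Import duty = 4687 × 3.60 = 16873.20
Buyer bears: inland to port 239.16 + export clearance 280.94 + origin terminal 752.56 + freight 5131.56 + insurance 464.45 + brokerage 206.75 + duty 16873.20 = 23948.62
Landed cost = invoice 437156.49 + 23948.62 = 461105.11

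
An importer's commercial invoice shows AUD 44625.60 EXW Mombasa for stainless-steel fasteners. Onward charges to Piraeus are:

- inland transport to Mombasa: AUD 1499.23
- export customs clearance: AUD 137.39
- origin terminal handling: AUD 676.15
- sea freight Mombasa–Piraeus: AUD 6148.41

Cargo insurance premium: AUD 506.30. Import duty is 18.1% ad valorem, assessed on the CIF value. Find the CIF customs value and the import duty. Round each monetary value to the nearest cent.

CIF = EXW price + pre-shipment costs + freight + insurance
CIF = 44625.60 + 1499.23 + 137.39 + 676.15 + 6148.41 + 506.30 = 53593.08
Import duty = 53593.08 × 18.1% = 9700.35

CIF value: AUD 53593.08; import duty: AUD 9700.35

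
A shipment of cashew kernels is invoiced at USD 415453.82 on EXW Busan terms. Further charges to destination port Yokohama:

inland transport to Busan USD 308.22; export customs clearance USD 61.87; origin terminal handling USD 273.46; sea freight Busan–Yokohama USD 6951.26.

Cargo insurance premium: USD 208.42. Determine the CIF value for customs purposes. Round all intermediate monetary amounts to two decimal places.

CIF value: USD 423257.05

CIF = EXW price + pre-shipment costs + freight + insurance
CIF = 415453.82 + 308.22 + 61.87 + 273.46 + 6951.26 + 208.42 = 423257.05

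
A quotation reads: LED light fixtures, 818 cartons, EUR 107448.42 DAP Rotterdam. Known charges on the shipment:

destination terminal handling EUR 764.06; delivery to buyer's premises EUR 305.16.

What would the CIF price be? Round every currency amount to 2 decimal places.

CIF price: EUR 106379.20

From DAP to CIF, the seller no longer bears: destination terminal, delivery.
CIF price = 107448.42 − 764.06 − 305.16 = 106379.20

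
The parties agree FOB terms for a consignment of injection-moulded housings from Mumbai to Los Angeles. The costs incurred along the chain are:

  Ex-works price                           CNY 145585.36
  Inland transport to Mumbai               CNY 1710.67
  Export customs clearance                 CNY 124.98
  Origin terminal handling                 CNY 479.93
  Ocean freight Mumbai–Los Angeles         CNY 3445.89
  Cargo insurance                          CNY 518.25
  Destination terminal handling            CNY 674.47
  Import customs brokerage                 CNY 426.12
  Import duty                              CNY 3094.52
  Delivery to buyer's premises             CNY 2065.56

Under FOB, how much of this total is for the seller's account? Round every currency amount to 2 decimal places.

FOB: the seller bears costs until goods are on board at the origin port; the buyer bears freight, insurance and all costs thereafter.
Seller's account: goods 145585.36 + inland to port 1710.67 + export clearance 124.98 + origin terminal 479.93 = 147900.94
Buyer's account: freight 3445.89 + insurance 518.25 + destination terminal 674.47 + brokerage 426.12 + duty 3094.52 + delivery 2065.56 = 10224.81

Seller's account: CNY 147900.94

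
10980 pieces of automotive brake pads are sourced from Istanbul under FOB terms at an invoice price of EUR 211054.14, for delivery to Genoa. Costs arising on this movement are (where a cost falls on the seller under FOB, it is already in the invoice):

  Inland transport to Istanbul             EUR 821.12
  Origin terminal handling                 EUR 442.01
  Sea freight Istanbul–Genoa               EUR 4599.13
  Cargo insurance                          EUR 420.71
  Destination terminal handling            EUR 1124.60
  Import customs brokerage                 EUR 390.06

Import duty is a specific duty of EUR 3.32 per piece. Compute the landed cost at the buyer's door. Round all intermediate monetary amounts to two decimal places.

Total landed cost: EUR 254042.24

FOB: the seller bears costs until goods are on board at the origin port; the buyer bears freight, insurance and all costs thereafter.
Already in the invoice (seller's account under FOB): inland to port, origin terminal — exclude.
CIF value = FOB price + freight + insurance = 211054.14 + 4599.13 + 420.71 = 216073.98
Import duty = 10980 × 3.32 = 36453.60
Buyer bears: freight 4599.13 + insurance 420.71 + destination terminal 1124.60 + brokerage 390.06 + duty 36453.60 = 42988.10
Landed cost = invoice 211054.14 + 42988.10 = 254042.24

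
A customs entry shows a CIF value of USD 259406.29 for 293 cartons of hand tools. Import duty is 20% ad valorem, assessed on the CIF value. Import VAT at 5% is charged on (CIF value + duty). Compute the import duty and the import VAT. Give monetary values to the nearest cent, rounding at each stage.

Import duty: USD 51881.26; import VAT: USD 15564.38

Import duty = 259406.29 × 20% = 51881.26
VAT base = CIF + duty = 259406.29 + 51881.26 = 311287.55
Import VAT = 311287.55 × 5% = 15564.38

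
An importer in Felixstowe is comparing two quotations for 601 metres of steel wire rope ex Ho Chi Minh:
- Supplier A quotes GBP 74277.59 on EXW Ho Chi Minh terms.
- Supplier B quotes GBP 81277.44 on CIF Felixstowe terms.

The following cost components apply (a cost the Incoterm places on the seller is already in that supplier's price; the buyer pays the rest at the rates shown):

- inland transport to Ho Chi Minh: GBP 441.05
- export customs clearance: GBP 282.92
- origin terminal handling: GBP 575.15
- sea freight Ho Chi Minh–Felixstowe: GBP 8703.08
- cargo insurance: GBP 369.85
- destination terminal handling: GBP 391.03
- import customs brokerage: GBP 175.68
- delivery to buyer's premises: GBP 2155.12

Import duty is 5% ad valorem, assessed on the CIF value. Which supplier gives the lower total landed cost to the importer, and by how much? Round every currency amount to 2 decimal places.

Supplier A (EXW):
CIF value = EXW price + inland to port + export clearance + origin terminal + freight + insurance = 74277.59 + 441.05 + 282.92 + 575.15 + 8703.08 + 369.85 = 84649.64
Import duty = 84649.64 × 5% = 4232.48
Buyer bears (A): 441.05 + 282.92 + 575.15 + 8703.08 + 369.85 + 391.03 + 175.68 + 2155.12 = 13093.88
Landed cost (A) = invoice 74277.59 + 13093.88 + duty 4232.48 = 91603.95
Supplier B (CIF):
The CIF price already equals the CIF value: 81277.44
Import duty = 81277.44 × 5% = 4063.87
Buyer bears (B): 391.03 + 175.68 + 2155.12 = 2721.83
Landed cost (B) = invoice 81277.44 + 2721.83 + duty 4063.87 = 88063.14
Difference = |91603.95 − 88063.14| = 3540.81

Supplier B is cheaper by GBP 3540.81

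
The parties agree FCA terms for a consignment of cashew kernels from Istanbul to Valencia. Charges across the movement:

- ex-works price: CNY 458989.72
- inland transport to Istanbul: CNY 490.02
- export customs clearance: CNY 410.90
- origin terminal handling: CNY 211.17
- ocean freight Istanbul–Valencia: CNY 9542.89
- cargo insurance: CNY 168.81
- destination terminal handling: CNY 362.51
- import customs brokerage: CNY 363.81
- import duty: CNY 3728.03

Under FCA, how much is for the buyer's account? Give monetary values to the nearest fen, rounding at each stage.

FCA: the seller delivers export-cleared goods to the carrier; the buyer bears costs from that point.
Seller's account: goods 458989.72 + inland to port 490.02 + export clearance 410.90 = 459890.64
Buyer's account: origin terminal 211.17 + freight 9542.89 + insurance 168.81 + destination terminal 362.51 + brokerage 363.81 + duty 3728.03 = 14377.22

Buyer's account: CNY 14377.22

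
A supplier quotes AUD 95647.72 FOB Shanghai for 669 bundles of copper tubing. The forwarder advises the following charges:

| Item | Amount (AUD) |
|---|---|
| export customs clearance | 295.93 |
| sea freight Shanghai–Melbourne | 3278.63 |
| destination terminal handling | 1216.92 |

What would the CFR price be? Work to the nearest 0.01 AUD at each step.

CFR price: AUD 98926.35

Not relevant to the conversion: export clearance — on the seller under both FOB and CFR; already in the FOB price and stays in the CFR price. destination terminal — on the buyer under both terms; not part of either seller's price.
From FOB to CFR, the seller additionally bears: freight.
CFR price = 95647.72 + 3278.63 = 98926.35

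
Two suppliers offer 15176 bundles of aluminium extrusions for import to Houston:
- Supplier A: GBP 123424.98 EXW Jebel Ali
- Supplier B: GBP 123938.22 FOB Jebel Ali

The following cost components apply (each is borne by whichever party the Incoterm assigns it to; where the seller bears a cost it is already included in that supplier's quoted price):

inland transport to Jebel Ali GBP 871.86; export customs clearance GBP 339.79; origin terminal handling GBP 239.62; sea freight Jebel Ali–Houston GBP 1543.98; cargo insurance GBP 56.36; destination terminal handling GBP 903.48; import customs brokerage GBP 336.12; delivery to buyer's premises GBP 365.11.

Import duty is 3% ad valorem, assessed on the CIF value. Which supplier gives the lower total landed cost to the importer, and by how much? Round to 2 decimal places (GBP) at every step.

Supplier A (EXW):
CIF value = EXW price + inland to port + export clearance + origin terminal + freight + insurance = 123424.98 + 871.86 + 339.79 + 239.62 + 1543.98 + 56.36 = 126476.59
Import duty = 126476.59 × 3% = 3794.30
Buyer bears (A): 871.86 + 339.79 + 239.62 + 1543.98 + 56.36 + 903.48 + 336.12 + 365.11 = 4656.32
Landed cost (A) = invoice 123424.98 + 4656.32 + duty 3794.30 = 131875.60
Supplier B (FOB):
CIF value = FOB price + freight + insurance = 123938.22 + 1543.98 + 56.36 = 125538.56
Import duty = 125538.56 × 3% = 3766.16
Buyer bears (B): 1543.98 + 56.36 + 903.48 + 336.12 + 365.11 = 3205.05
Landed cost (B) = invoice 123938.22 + 3205.05 + duty 3766.16 = 130909.43
Difference = |131875.60 − 130909.43| = 966.17

Supplier B is cheaper by GBP 966.17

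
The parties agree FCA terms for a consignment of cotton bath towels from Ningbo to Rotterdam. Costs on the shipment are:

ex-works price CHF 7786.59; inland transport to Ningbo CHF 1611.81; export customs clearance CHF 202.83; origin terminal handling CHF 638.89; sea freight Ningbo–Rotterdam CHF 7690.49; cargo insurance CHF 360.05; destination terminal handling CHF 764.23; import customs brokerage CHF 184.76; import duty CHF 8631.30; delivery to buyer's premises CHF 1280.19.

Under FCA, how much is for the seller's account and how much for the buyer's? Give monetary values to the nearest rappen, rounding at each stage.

FCA: the seller delivers export-cleared goods to the carrier; the buyer bears costs from that point.
Seller's account: goods 7786.59 + inland to port 1611.81 + export clearance 202.83 = 9601.23
Buyer's account: origin terminal 638.89 + freight 7690.49 + insurance 360.05 + destination terminal 764.23 + brokerage 184.76 + duty 8631.30 + delivery 1280.19 = 19549.91

Seller: CHF 9601.23; buyer: CHF 19549.91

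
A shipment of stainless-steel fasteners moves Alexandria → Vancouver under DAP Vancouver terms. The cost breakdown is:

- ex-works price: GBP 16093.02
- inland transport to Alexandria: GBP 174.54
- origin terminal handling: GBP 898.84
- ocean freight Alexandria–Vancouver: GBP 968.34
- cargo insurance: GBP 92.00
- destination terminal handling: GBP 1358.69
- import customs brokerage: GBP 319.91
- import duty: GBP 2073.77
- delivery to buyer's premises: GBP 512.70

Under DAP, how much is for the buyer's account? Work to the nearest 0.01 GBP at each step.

Buyer's account: GBP 2393.68

DAP: the seller bears all costs to the named destination except import duty and clearance.
Seller's account: goods 16093.02 + inland to port 174.54 + origin terminal 898.84 + freight 968.34 + insurance 92.00 + destination terminal 1358.69 + delivery 512.70 = 20098.13
Buyer's account: brokerage 319.91 + duty 2073.77 = 2393.68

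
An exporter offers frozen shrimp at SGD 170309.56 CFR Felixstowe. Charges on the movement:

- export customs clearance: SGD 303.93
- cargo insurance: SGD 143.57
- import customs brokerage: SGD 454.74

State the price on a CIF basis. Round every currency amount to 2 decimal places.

Not relevant to the conversion: export clearance — on the seller under both CFR and CIF; already in the CFR price and stays in the CIF price. brokerage — on the buyer under both terms; not part of either seller's price.
From CFR to CIF, the seller additionally bears: insurance.
CIF price = 170309.56 + 143.57 = 170453.13

CIF price: SGD 170453.13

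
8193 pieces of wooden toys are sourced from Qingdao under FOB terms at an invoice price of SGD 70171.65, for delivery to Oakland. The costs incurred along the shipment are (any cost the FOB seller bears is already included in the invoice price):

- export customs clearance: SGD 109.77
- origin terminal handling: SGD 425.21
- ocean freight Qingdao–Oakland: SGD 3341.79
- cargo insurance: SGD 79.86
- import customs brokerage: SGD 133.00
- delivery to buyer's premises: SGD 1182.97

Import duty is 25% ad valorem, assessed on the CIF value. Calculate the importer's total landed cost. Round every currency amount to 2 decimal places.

FOB: the seller bears costs until goods are on board at the origin port; the buyer bears freight, insurance and all costs thereafter.
Already in the invoice (seller's account under FOB): export clearance, origin terminal — exclude.
CIF value = FOB price + freight + insurance = 70171.65 + 3341.79 + 79.86 = 73593.30
Import duty = 73593.30 × 25% = 18398.33
Buyer bears: freight 3341.79 + insurance 79.86 + brokerage 133.00 + delivery 1182.97 + duty 18398.33 = 23135.95
Landed cost = invoice 70171.65 + 23135.95 = 93307.60

Total landed cost: SGD 93307.60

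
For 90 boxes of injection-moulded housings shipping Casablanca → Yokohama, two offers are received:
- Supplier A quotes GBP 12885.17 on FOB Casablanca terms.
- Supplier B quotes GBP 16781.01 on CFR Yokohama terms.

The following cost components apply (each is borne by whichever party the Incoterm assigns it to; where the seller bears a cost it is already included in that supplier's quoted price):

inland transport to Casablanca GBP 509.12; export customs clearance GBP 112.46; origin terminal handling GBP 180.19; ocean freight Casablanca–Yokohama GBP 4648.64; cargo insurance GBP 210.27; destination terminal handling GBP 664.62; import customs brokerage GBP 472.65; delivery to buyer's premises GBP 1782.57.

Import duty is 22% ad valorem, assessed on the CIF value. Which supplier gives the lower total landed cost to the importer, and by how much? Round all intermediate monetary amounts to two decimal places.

Supplier B is cheaper by GBP 918.42

Supplier A (FOB):
CIF value = FOB price + freight + insurance = 12885.17 + 4648.64 + 210.27 = 17744.08
Import duty = 17744.08 × 22% = 3903.70
Buyer bears (A): 4648.64 + 210.27 + 664.62 + 472.65 + 1782.57 = 7778.75
Landed cost (A) = invoice 12885.17 + 7778.75 + duty 3903.70 = 24567.62
Supplier B (CFR):
CIF value = CFR price + insurance = 16781.01 + 210.27 = 16991.28
Import duty = 16991.28 × 22% = 3738.08
Buyer bears (B): 210.27 + 664.62 + 472.65 + 1782.57 = 3130.11
Landed cost (B) = invoice 16781.01 + 3130.11 + duty 3738.08 = 23649.20
Difference = |24567.62 − 23649.20| = 918.42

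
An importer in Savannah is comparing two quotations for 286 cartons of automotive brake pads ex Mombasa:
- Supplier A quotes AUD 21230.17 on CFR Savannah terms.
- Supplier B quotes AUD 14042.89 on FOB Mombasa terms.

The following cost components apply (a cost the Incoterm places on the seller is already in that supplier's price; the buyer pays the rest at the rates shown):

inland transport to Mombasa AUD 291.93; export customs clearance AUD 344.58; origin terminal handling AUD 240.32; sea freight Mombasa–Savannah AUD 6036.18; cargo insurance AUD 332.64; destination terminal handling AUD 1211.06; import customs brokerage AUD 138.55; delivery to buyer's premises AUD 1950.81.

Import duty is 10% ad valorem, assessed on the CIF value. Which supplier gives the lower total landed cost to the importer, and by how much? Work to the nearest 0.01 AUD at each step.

Supplier A (CFR):
CIF value = CFR price + insurance = 21230.17 + 332.64 = 21562.81
Import duty = 21562.81 × 10% = 2156.28
Buyer bears (A): 332.64 + 1211.06 + 138.55 + 1950.81 = 3633.06
Landed cost (A) = invoice 21230.17 + 3633.06 + duty 2156.28 = 27019.51
Supplier B (FOB):
CIF value = FOB price + freight + insurance = 14042.89 + 6036.18 + 332.64 = 20411.71
Import duty = 20411.71 × 10% = 2041.17
Buyer bears (B): 6036.18 + 332.64 + 1211.06 + 138.55 + 1950.81 = 9669.24
Landed cost (B) = invoice 14042.89 + 9669.24 + duty 2041.17 = 25753.30
Difference = |27019.51 − 25753.30| = 1266.21

Supplier B is cheaper by AUD 1266.21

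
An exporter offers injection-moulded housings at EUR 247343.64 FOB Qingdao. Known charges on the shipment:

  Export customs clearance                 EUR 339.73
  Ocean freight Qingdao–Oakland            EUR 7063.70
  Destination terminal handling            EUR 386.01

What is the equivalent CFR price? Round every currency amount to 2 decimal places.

Not relevant to the conversion: export clearance — on the seller under both FOB and CFR; already in the FOB price and stays in the CFR price. destination terminal — on the buyer under both terms; not part of either seller's price.
From FOB to CFR, the seller additionally bears: freight.
CFR price = 247343.64 + 7063.70 = 254407.34

CFR price: EUR 254407.34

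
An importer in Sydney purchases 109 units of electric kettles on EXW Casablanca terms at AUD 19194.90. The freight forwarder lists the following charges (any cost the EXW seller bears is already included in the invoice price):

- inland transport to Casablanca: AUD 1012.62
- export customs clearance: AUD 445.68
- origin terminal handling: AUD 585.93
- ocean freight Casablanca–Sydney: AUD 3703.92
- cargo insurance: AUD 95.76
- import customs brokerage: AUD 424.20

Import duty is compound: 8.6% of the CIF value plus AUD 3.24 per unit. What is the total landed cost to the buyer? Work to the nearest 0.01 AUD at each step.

Total landed cost: AUD 27969.51

EXW: the seller makes goods available at their premises; the buyer bears all onward costs.
CIF value = EXW price + inland to port + export clearance + origin terminal + freight + insurance = 19194.90 + 1012.62 + 445.68 + 585.93 + 3703.92 + 95.76 = 25038.81
Ad valorem component: 25038.81 × 8.6% = 2153.34
Specific component: 109 × 3.24 = 353.16
Import duty = 2153.34 + 353.16 = 2506.50
Buyer bears: inland to port 1012.62 + export clearance 445.68 + origin terminal 585.93 + freight 3703.92 + insurance 95.76 + brokerage 424.20 + duty 2506.50 = 8774.61
Landed cost = invoice 19194.90 + 8774.61 = 27969.51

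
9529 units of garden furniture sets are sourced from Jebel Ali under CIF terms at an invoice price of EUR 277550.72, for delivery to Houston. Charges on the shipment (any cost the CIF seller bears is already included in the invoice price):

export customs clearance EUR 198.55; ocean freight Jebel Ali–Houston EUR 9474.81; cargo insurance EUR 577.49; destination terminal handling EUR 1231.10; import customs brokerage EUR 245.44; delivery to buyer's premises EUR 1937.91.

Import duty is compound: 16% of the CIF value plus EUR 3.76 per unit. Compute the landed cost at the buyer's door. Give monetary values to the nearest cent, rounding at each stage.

Total landed cost: EUR 361202.33

CIF: the seller pays costs through ocean freight and marine insurance to the destination port.
Already in the invoice (seller's account under CIF): export clearance, freight, insurance — exclude.
The CIF price already equals the CIF value: 277550.72
Ad valorem component: 277550.72 × 16% = 44408.12
Specific component: 9529 × 3.76 = 35829.04
Import duty = 44408.12 + 35829.04 = 80237.16
Buyer bears: destination terminal 1231.10 + brokerage 245.44 + delivery 1937.91 + duty 80237.16 = 83651.61
Landed cost = invoice 277550.72 + 83651.61 = 361202.33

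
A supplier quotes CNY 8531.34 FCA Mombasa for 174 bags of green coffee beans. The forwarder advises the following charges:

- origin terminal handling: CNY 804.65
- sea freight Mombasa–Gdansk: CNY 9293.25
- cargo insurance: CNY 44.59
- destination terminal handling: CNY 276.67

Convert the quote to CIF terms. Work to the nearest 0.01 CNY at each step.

Not relevant to the conversion: destination terminal — on the buyer under both terms; not part of either seller's price.
From FCA to CIF, the seller additionally bears: origin terminal, freight, insurance.
CIF price = 8531.34 + 804.65 + 9293.25 + 44.59 = 18673.83

CIF price: CNY 18673.83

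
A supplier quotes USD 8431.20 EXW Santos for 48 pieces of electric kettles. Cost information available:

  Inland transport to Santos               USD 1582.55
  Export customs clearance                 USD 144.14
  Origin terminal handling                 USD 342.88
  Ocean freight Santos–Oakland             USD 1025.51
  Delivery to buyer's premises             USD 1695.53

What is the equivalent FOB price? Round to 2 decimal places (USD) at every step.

FOB price: USD 10500.77

Not relevant to the conversion: delivery, freight — on the buyer under both terms; not part of either seller's price.
From EXW to FOB, the seller additionally bears: inland to port, export clearance, origin terminal.
FOB price = 8431.20 + 1582.55 + 144.14 + 342.88 = 10500.77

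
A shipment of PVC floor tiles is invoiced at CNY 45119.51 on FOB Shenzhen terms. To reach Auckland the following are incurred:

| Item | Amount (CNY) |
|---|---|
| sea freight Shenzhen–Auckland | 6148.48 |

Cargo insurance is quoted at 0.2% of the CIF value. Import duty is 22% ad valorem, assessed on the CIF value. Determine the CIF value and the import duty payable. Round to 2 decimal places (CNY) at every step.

Let C be the CIF value. C = FOB price + freight + 0.2% × C
C − 0.2% × C = 45119.51 + 6148.48
0.998 × C = 51267.99
C = 51267.99 / 0.998 = 51370.73
Insurance premium = 0.2% × 51370.73 = 102.74
Import duty = 51370.73 × 22% = 11301.56

CIF value: CNY 51370.73; import duty: CNY 11301.56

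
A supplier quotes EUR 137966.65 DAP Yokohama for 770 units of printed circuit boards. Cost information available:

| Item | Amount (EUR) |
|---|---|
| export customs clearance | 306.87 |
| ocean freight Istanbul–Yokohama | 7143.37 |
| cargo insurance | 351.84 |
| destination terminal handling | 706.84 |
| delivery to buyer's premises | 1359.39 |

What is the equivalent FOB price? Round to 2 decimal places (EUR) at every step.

Not relevant to the conversion: export clearance — on the seller under both DAP and FOB; already in the DAP price and stays in the FOB price.
From DAP to FOB, the seller no longer bears: freight, insurance, destination terminal, delivery.
FOB price = 137966.65 − 7143.37 − 351.84 − 706.84 − 1359.39 = 128405.21

FOB price: EUR 128405.21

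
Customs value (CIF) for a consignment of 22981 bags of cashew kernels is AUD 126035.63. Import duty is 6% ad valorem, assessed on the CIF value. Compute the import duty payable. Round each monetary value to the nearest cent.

Import duty: AUD 7562.14

Import duty = 126035.63 × 6% = 7562.14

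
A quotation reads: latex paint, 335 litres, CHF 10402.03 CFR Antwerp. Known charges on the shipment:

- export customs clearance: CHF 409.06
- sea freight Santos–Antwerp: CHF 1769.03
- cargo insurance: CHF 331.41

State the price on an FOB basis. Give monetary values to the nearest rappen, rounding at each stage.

FOB price: CHF 8633.00

Not relevant to the conversion: export clearance — on the seller under both CFR and FOB; already in the CFR price and stays in the FOB price. insurance — on the buyer under both terms; not part of either seller's price.
From CFR to FOB, the seller no longer bears: freight.
FOB price = 10402.03 − 1769.03 = 8633.00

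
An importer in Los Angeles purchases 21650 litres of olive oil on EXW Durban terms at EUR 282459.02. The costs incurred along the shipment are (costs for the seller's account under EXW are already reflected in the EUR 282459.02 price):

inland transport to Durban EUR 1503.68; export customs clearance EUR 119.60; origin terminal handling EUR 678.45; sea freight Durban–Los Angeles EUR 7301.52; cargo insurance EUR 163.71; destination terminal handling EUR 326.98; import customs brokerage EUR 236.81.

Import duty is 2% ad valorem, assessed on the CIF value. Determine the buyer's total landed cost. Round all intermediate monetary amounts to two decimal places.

Total landed cost: EUR 298634.29

EXW: the seller makes goods available at their premises; the buyer bears all onward costs.
CIF value = EXW price + inland to port + export clearance + origin terminal + freight + insurance = 282459.02 + 1503.68 + 119.60 + 678.45 + 7301.52 + 163.71 = 292225.98
Import duty = 292225.98 × 2% = 5844.52
Buyer bears: inland to port 1503.68 + export clearance 119.60 + origin terminal 678.45 + freight 7301.52 + insurance 163.71 + destination terminal 326.98 + brokerage 236.81 + duty 5844.52 = 16175.27
Landed cost = invoice 282459.02 + 16175.27 = 298634.29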